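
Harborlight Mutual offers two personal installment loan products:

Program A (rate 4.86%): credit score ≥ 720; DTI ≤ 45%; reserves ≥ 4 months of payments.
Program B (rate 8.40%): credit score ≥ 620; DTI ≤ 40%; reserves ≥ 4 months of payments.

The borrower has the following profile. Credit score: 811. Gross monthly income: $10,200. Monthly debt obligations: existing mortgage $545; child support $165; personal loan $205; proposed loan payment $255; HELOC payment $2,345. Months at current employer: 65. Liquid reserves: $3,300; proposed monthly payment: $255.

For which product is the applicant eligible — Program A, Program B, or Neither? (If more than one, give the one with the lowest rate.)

Total debts = (545 + 165 + 205 + 255 + 2,345) = 3,515; DTI = 3,515/10,200 = 34.5%.
Reserves = 3,300/255 = 12.9 months.
Program A: score 811 ≥ 720; DTI 34.5% ≤ 45%; reserves 12.9 ≥ 4 mo → qualifies.
Program B: score 811 ≥ 620; DTI 34.5% ≤ 40%; reserves 12.9 ≥ 4 mo → qualifies.
Qualifying: Program A, Program B. Lowest rate is 4.86% → Program A.

Program A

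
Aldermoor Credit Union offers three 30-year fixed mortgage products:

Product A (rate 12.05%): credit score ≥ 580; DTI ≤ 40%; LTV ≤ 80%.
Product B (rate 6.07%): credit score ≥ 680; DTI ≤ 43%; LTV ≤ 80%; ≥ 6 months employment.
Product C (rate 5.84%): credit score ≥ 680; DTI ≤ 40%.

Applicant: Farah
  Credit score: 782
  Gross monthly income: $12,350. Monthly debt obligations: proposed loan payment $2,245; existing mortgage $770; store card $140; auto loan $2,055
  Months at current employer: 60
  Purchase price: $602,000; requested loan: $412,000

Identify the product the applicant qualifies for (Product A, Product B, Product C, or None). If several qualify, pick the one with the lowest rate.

Product B

Total debts = (2,245 + 770 + 140 + 2,055) = 5,210; DTI = 5,210/12,350 = 42.2%.
LTV = 412,000/602,000 = 68.4%.
Product A: score 782 ≥ 580; DTI 42.2% > 40%; LTV 68.4% ≤ 80% → does not qualify.
Product B: score 782 ≥ 680; DTI 42.2% ≤ 43%; LTV 68.4% ≤ 80%; employment 60 ≥ 6 mo → qualifies.
Product C: score 782 ≥ 680; DTI 42.2% > 40% → does not qualify.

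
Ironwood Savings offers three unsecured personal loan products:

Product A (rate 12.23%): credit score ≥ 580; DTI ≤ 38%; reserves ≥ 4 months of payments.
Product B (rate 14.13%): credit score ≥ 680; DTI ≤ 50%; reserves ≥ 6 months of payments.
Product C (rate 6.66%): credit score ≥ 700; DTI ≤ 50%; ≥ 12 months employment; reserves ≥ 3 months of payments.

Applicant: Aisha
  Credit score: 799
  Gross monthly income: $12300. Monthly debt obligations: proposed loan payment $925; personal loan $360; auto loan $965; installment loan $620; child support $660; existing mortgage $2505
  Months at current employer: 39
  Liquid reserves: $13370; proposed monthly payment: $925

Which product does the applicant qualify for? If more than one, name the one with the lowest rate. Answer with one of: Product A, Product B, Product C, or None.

Total debts = (925 + 360 + 965 + 620 + 660 + 2,505) = 6,035; DTI = 6,035/12,300 = 49.1%.
Reserves = 13,370/925 = 14.5 months.
Product A: score 799 ≥ 580; DTI 49.1% > 38%; reserves 14.5 ≥ 4 mo → does not qualify.
Product B: score 799 ≥ 680; DTI 49.1% ≤ 50%; reserves 14.5 ≥ 6 mo → qualifies.
Product C: score 799 ≥ 700; DTI 49.1% ≤ 50%; employment 39 ≥ 12 mo; reserves 14.5 ≥ 3 mo → qualifies.
Qualifying: Product B, Product C. Lowest rate is 6.66% → Product C.

Product C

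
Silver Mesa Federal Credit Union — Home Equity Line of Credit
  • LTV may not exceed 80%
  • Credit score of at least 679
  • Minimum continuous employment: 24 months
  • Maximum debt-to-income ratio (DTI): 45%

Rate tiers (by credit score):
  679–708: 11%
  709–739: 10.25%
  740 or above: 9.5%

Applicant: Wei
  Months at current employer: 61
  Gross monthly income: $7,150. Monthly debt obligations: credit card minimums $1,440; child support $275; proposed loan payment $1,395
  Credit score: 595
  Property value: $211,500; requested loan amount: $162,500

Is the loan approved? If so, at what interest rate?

Credit score 595 < 679 (below minimum)
Employment 61 ≥ 24 months
LTV = 162,500/211,500 = 76.8% ≤ 80%
Total monthly debts = (1,440 + 275 + 1,395) = 3,110. DTI: 3,110 ÷ 7,150 = 43.5%, within the 45% cap
Not all requirements met → denied.

Denied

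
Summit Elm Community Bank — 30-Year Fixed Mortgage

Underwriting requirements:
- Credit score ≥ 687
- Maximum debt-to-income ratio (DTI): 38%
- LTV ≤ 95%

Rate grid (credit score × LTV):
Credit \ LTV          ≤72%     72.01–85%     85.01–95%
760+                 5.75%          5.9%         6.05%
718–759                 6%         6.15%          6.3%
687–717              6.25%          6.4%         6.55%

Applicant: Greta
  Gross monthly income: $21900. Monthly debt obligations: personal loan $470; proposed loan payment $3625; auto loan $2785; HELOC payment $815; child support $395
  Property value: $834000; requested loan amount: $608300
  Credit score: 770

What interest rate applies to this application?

Credit score 770 ≥ 687; Total monthly debts = (470 + 3,625 + 2,785 + 815 + 395) = 8,090. DTI = 8,090/21,900 = 36.9% ≤ 38%
Loan-to-value = 608,300/834,000 = 72.9% — pass (95% max)
Score 770 is in the 760+ band; LTV 72.9% is in the 72.01–85% band → 5.9%.

5.9%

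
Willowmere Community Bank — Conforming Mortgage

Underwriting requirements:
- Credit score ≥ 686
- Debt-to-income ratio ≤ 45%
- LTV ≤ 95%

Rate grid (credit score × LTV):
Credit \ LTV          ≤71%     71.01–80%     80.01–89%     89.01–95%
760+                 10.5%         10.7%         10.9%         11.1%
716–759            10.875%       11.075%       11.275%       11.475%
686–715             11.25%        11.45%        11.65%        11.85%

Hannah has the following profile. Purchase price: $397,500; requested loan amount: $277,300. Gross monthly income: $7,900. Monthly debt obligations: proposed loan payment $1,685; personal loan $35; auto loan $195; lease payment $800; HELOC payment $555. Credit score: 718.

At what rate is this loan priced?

10.875%

Credit score 718 ≥ 686; Total monthly debts = (1,685 + 35 + 195 + 800 + 555) = 3,270. Debt-to-income = 3,270/7,900 = 41.4% — meets 45% limit
Loan-to-value = 277,300/397,500 = 69.8% — pass (95% max)
Credit 718 → row 716–759; LTV 69.8% → column ≤71%. Grid cell → 10.875%.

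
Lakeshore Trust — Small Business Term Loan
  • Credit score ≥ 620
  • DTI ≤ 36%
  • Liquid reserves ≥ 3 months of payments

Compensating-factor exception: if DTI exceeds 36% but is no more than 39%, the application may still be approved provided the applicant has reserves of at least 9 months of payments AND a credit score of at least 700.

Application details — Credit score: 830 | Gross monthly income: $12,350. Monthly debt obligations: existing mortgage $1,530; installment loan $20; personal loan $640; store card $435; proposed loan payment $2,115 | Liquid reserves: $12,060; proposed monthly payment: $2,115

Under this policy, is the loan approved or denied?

Denied

Credit score 830 ≥ 620 (meets base)
Total debts = (1,530 + 20 + 640 + 435 + 2,115) = 4,740. DTI: 4,740 ÷ 12,350 = 38.4%, over the 36% base limit.
Reserves: 12,060 ÷ 2,115 = 5.7 months (meets 3-month minimum)
DTI 38.4% is within the 36%–39% exception band; checking compensating factors.
Override check — reserves: 5.7 mo (short of 9); score: 830 (ok).
Override conditions not both satisfied; exception does not apply.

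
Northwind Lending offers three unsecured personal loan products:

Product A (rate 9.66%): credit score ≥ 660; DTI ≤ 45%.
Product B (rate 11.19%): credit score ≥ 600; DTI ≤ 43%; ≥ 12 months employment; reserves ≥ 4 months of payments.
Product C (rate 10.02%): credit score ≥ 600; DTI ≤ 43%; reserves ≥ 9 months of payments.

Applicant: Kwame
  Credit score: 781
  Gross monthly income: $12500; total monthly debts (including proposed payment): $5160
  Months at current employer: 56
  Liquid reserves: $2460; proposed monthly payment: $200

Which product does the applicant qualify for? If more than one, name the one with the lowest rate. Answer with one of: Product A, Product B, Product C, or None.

Product A

DTI = 5,160/12,500 = 41.3%.
Reserves = 2,460/200 = 12.3 months.
Product A: score 781 ≥ 660; DTI 41.3% ≤ 45% → qualifies.
Product B: score 781 ≥ 600; DTI 41.3% ≤ 43%; employment 56 ≥ 12 mo; reserves 12.3 ≥ 4 mo → qualifies.
Product C: score 781 ≥ 600; DTI 41.3% ≤ 43%; reserves 12.3 ≥ 9 mo → qualifies.
Qualifying: Product A, Product B, Product C. Lowest rate is 9.66% → Product A.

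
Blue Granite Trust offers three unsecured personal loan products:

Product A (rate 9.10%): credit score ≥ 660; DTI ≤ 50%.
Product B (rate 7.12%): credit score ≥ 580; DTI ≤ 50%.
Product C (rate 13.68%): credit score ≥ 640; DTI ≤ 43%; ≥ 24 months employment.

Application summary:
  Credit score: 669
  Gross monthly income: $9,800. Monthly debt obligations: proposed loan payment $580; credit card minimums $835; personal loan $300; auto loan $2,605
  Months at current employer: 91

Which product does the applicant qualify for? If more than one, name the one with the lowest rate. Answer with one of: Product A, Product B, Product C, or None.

Total debts = (580 + 835 + 300 + 2,605) = 4,320; DTI = 4,320/9,800 = 44.1%.
Product A: score 669 ≥ 660; DTI 44.1% ≤ 50% → qualifies.
Product B: score 669 ≥ 580; DTI 44.1% ≤ 50% → qualifies.
Product C: score 669 ≥ 640; DTI 44.1% > 43%; employment 91 ≥ 24 mo → does not qualify.
Qualifying: Product A, Product B. Lowest rate is 7.12% → Product B.

Product B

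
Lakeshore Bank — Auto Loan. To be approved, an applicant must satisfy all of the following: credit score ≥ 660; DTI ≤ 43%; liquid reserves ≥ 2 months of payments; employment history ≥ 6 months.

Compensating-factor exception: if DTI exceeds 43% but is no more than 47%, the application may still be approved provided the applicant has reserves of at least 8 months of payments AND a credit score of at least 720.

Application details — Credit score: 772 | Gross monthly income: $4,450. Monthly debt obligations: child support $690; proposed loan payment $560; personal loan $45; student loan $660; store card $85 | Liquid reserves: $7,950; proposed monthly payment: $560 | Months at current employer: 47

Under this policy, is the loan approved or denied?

Approved

Credit score 772 ≥ 660 (meets base)
Total debts = (690 + 560 + 45 + 660 + 85) = 2,040. DTI = 2,040/4,450 = 45.8% > 43% — standard DTI limit exceeded.
Reserves = 7,950/560 = 14.2 months ≥ 2
Employment 47 ≥ 6 months
DTI 45.8% is within the 43%–47% exception band; checking compensating factors.
Override check — reserves: 14.2 mo (ok); score: 772 (ok).
Both override conditions satisfied; DTI exception granted.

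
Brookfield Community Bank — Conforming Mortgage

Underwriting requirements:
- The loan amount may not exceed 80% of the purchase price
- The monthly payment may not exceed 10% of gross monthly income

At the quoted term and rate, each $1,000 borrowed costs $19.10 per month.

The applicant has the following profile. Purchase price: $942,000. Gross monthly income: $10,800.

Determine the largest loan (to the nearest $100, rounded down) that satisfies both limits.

Payment cap: 10% × $10,800 = $1,080/month.
At $19.10 per $1,000, that supports 1,080/19.10 × 1,000 ≈ $56,544 → $56,500.
LTV cap: 80% × $942,000 = $753,600 → $753,600.
Binding constraint: payment-to-income.

$56,500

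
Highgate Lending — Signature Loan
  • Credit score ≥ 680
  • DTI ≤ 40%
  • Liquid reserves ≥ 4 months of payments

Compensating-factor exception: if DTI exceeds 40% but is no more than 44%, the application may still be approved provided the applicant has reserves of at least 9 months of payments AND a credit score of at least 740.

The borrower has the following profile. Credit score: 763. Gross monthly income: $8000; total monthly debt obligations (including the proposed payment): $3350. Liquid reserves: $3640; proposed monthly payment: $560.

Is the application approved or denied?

Credit score 763 ≥ 680 (meets base)
DTI: 3,350 ÷ 8,000 = 41.9%, over the 40% base limit.
Reserves: 3,640 ÷ 560 = 6.5 months (meets 4-month minimum)
DTI 41.9% is within the 40%–44% exception band; checking compensating factors.
Reserves 6.5 < 9 months; credit score 763 ≥ 740.
Compensating-factor requirement not fully met.

Denied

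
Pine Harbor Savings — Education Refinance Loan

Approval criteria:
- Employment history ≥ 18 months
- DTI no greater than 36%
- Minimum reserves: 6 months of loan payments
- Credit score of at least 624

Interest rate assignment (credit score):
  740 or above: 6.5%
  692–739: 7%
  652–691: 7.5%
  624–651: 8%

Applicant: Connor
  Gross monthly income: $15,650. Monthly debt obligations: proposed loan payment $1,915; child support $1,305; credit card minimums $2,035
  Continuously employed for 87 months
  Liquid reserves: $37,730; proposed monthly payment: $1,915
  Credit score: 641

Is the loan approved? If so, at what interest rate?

Approved at 8%

Credit score 641 ≥ 624 (meets minimum)
Total monthly debts = (1,915 + 1,305 + 2,035) = 5,255. DTI: 5,255 ÷ 15,650 = 33.6%, within the 36% cap
Reserves: 37,730 ÷ 1,915 = 19.7 months (meets 6-month minimum)
Employment 87 ≥ 18 months
All requirements met. Score 641 falls in the 624–651 tier → 8%.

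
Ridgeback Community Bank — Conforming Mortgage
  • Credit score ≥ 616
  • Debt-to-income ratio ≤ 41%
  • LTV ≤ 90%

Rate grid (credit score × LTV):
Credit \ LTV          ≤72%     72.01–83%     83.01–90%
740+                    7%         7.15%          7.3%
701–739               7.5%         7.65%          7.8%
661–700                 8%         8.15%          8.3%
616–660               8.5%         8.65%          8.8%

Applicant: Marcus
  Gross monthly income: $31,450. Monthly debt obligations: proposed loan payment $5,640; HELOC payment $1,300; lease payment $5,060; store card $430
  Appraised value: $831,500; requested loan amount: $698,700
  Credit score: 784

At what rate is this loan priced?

7.3%

Credit score 784 ≥ 616; Total monthly debts = (5,640 + 1,300 + 5,060 + 430) = 12,430. DTI = 12,430/31,450 = 39.5% ≤ 41%
LTV = 698,700/831,500 = 84% ≤ 90%
Score 784 is in the 740+ band; LTV 84% is in the 83.01–90% band → 7.3%.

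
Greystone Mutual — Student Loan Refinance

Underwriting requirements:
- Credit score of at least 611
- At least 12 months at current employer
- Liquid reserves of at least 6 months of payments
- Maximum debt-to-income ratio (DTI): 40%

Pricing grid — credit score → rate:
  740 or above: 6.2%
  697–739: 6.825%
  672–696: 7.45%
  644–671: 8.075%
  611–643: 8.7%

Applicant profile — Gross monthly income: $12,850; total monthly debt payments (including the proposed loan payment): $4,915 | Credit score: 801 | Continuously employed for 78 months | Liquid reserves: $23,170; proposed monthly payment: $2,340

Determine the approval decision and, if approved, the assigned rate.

Credit score 801 ≥ 611 (meets minimum)
Employment 78 ≥ 12 months
Reserves: 23,170 ÷ 2,340 = 9.9 months (meets 6-month minimum)
DTI: 4,915 ÷ 12,850 = 38.2%, within the 40% cap
All requirements met. Score 801 falls in the 740 or above tier → 6.2%.

Approved at 6.2%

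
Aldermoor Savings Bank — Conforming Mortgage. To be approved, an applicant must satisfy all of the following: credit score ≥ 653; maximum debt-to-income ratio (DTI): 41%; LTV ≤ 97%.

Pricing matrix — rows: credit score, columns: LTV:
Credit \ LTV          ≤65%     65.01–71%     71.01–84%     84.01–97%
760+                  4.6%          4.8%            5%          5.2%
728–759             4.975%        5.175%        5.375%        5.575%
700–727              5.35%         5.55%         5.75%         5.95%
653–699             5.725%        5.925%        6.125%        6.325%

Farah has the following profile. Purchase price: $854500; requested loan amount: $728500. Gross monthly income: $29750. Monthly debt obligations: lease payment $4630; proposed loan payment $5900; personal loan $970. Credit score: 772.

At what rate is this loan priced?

Credit score 772 ≥ 653; Total monthly debts = (4,630 + 5,900 + 970) = 11,500. Debt-to-income = 11,500/29,750 = 38.7% — meets 41% limit
Loan-to-value = 728,500/854,500 = 85.3% — pass (97% max)
Row: 772 falls in 760+. Column: 85.3% falls in 84.01–97%. Rate = 5.2%.

5.2%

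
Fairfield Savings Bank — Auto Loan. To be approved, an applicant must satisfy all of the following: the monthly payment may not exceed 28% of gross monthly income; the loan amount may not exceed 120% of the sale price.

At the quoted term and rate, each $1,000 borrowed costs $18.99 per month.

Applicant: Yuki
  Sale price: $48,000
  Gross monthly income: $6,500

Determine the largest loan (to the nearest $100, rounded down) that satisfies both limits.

Payment cap: 28% × $6,500 = $1,820/month.
At $18.99 per $1,000, that supports 1,820/18.99 × 1,000 ≈ $95,839 → $95,800.
LTV cap: 120% × $48,000 = $57,600 → $57,600.
Binding constraint: loan-to-value.

$57,600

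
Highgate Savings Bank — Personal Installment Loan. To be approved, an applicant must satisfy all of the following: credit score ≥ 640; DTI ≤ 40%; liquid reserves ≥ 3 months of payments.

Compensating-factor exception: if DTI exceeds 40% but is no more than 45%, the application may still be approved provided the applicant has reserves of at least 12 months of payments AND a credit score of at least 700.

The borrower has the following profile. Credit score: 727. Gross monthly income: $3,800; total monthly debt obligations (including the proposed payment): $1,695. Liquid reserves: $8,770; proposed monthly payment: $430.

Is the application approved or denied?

Credit score 727 ≥ 640 (meets base)
DTI = 1,695/3,800 = 44.6% > 40% — standard DTI limit exceeded.
Reserves: 8,770 ÷ 430 = 20.4 months (meets 3-month minimum)
44.6% falls in the override range (40%–45%), so the compensating-factor test applies.
Override check — reserves: 20.4 mo (ok); score: 727 (ok).
Both compensating conditions met → exception applies.

Approved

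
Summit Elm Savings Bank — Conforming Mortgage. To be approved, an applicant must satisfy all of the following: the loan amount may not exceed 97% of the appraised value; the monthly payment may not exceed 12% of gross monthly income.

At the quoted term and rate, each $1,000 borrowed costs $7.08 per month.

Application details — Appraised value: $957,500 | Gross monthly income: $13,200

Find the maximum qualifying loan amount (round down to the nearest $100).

Payment cap: 12% × $13,200 = $1,584/month.
At $7.08 per $1,000, that supports 1,584/7.08 × 1,000 ≈ $223,728 → $223,700.
LTV cap: 97% × $957,500 = $928,775 → $928,700.
Binding constraint: payment-to-income.

$223,700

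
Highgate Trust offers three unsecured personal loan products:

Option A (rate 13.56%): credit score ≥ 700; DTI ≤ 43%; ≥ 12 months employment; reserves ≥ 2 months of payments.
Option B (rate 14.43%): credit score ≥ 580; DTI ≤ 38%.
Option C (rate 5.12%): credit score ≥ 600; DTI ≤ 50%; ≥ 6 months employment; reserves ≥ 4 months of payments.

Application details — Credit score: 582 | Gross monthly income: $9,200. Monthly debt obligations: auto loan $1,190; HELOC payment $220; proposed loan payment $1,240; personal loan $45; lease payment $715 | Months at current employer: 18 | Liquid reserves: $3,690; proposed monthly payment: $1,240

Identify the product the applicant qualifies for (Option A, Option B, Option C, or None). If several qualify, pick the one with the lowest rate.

Total debts = (1,190 + 220 + 1,240 + 45 + 715) = 3,410; DTI = 3,410/9,200 = 37.1%.
Reserves = 3,690/1,240 = 3.0 months.
Option A: score 582 < 700; DTI 37.1% ≤ 43%; employment 18 ≥ 12 mo; reserves 3.0 ≥ 2 mo → does not qualify.
Option B: score 582 ≥ 580; DTI 37.1% ≤ 38% → qualifies.
Option C: score 582 < 600; DTI 37.1% ≤ 50%; employment 18 ≥ 6 mo; reserves 3.0 < 4 mo → does not qualify.

Option B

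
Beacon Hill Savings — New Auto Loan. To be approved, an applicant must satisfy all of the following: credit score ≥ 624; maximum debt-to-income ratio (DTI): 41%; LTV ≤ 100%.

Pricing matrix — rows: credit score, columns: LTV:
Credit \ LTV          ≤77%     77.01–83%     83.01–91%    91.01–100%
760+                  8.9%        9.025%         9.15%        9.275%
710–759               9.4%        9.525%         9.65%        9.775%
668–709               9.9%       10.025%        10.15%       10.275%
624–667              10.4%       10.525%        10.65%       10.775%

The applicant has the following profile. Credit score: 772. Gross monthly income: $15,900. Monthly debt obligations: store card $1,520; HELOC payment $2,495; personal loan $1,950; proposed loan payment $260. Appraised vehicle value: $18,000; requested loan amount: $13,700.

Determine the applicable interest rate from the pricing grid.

Credit score 772 ≥ 624; Total monthly debts = (1,520 + 2,495 + 1,950 + 260) = 6,225. DTI = 6,225/15,900 = 39.2% ≤ 41%
LTV = 13,700/18,000 = 76.1% ≤ 100%
Credit 772 → row 760+; LTV 76.1% → column ≤77%. Grid cell → 8.9%.

8.9%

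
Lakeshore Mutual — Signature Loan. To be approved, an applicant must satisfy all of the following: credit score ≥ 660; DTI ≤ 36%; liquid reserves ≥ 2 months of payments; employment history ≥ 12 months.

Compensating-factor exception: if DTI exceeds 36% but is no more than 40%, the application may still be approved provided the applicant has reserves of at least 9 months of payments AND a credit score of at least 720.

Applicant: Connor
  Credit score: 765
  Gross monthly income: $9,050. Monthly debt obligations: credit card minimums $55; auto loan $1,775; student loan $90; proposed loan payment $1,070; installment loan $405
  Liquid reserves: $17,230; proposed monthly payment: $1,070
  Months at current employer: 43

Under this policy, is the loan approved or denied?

Approved

Credit score 765 ≥ 660 (meets base)
Total debts = (55 + 1,775 + 90 + 1,070 + 405) = 3,395. DTI = 3,395/9,050 = 37.5% > 36% — standard DTI limit exceeded.
Reserves = 17,230/1,070 = 16.1 months ≥ 2
Employment 43 ≥ 12 months
DTI 37.5% is within the 36%–40% exception band; checking compensating factors.
Reserves 16.1 ≥ 9 months; credit score 765 ≥ 720.
Both compensating conditions met → exception applies.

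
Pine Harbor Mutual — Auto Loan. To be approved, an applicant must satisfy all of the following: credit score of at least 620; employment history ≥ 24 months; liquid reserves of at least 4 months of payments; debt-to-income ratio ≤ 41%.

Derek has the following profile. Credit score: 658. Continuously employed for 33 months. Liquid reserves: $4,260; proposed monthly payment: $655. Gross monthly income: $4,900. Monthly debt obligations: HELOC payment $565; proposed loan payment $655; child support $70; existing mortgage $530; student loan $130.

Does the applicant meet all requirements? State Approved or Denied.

Credit score 658 ≥ 620 (meets)
Employment 33 ≥ 24 months
Liquid reserves cover 4,260/655 = 6.5 months — ≥ 4 required
Total monthly debts = (565 + 655 + 70 + 530 + 130) = 1,950. DTI = 1,950/4,900 = 39.8% ≤ 41%
All criteria satisfied.

Approved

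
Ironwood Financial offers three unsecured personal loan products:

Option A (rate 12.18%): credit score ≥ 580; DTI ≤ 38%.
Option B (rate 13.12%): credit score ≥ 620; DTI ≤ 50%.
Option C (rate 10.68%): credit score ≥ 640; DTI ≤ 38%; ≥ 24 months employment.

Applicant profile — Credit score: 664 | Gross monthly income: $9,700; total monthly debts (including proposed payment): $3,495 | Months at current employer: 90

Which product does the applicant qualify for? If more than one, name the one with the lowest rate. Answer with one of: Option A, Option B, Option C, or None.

DTI = 3,495/9,700 = 36%.
Option A: score 664 ≥ 580; DTI 36% ≤ 38% → qualifies.
Option B: score 664 ≥ 620; DTI 36% ≤ 50% → qualifies.
Option C: score 664 ≥ 640; DTI 36% ≤ 38%; employment 90 ≥ 24 mo → qualifies.
Qualifying: Option A, Option B, Option C. Lowest rate is 10.68% → Option C.

Option C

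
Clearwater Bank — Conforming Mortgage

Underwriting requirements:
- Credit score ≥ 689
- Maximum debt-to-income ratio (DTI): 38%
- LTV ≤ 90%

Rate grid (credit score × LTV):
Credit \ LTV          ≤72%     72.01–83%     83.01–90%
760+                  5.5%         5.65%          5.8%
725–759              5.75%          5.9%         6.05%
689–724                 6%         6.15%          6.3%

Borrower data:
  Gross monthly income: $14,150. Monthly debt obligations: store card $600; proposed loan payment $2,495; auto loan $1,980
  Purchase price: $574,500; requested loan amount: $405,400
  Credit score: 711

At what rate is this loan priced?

6%

Credit score 711 ≥ 689; Total monthly debts = (600 + 2,495 + 1,980) = 5,075. DTI = 5,075/14,150 = 35.9% ≤ 38%
Loan-to-value = 405,400/574,500 = 70.6% — pass (90% max)
Score 711 is in the 689–724 band; LTV 70.6% is in the ≤72% band → 6%.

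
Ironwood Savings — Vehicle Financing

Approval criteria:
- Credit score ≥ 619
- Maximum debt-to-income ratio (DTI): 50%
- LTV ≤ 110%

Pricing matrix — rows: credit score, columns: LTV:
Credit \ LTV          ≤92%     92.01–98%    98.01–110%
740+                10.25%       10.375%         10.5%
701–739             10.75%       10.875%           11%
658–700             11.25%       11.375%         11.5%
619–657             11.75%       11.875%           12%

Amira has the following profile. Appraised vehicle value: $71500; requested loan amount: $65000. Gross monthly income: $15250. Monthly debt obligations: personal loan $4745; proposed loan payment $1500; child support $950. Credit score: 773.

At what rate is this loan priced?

Credit score 773 ≥ 619; Total monthly debts = (4,745 + 1,500 + 950) = 7,195. DTI = 7,195/15,250 = 47.2% ≤ 50%
LTV: 65,000 ÷ 71,500 = 90.9%, within 110% cap
Score 773 is in the 740+ band; LTV 90.9% is in the ≤92% band → 10.25%.

10.25%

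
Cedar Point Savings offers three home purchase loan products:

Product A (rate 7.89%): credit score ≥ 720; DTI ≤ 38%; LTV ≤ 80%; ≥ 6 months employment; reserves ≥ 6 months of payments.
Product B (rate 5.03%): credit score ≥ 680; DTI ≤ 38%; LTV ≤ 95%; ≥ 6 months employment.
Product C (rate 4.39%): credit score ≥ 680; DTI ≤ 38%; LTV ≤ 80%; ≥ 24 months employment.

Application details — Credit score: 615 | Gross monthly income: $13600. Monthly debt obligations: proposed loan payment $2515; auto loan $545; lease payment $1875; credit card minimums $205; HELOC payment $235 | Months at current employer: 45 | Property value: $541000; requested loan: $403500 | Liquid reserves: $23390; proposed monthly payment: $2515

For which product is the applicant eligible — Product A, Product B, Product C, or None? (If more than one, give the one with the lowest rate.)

None

Total debts = (2,515 + 545 + 1,875 + 205 + 235) = 5,375; DTI = 5,375/13,600 = 39.5%.
LTV = 403,500/541,000 = 74.6%.
Reserves = 23,390/2,515 = 9.3 months.
Product A: score 615 < 720; DTI 39.5% > 38%; LTV 74.6% ≤ 80%; employment 45 ≥ 6 mo; reserves 9.3 ≥ 6 mo → does not qualify.
Product B: score 615 < 680; DTI 39.5% > 38%; LTV 74.6% ≤ 95%; employment 45 ≥ 6 mo → does not qualify.
Product C: score 615 < 680; DTI 39.5% > 38%; LTV 74.6% ≤ 80%; employment 45 ≥ 24 mo → does not qualify.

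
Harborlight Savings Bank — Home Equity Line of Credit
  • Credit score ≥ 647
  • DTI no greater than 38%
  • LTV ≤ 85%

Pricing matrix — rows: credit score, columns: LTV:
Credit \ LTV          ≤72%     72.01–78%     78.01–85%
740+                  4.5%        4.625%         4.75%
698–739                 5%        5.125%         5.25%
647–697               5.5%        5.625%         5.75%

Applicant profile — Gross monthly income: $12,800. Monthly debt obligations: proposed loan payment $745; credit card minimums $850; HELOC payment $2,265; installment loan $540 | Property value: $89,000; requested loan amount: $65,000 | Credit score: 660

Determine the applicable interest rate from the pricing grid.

Credit score 660 ≥ 647; Total monthly debts = (745 + 850 + 2,265 + 540) = 4,400. DTI: 4,400 ÷ 12,800 = 34.4%, within the 38% cap
LTV = 65,000/89,000 = 73% ≤ 85%
Row: 660 falls in 647–697. Column: 73% falls in 72.01–78%. Rate = 5.625%.

5.625%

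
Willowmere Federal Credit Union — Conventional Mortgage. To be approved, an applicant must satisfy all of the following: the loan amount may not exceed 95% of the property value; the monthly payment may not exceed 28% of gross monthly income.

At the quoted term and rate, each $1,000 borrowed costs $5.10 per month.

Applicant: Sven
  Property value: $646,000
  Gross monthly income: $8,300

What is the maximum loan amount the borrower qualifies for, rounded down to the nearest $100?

$455,600

Payment cap: 28% × $8,300 = $2,324/month.
At $5.10 per $1,000, that supports 2,324/5.10 × 1,000 ≈ $455,686 → $455,600.
LTV cap: 95% × $646,000 = $613,700 → $613,700.
Binding constraint: payment-to-income.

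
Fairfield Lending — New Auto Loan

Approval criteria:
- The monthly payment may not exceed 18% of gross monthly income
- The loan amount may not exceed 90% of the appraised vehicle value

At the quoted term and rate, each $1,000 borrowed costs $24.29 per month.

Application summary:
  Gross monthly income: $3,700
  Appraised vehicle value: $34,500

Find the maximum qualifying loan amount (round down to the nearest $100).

Payment cap: 18% × $3,700 = $666/month.
At $24.29 per $1,000, that supports 666/24.29 × 1,000 ≈ $27,418 → $27,400.
LTV cap: 90% × $34,500 = $31,050 → $31,000.
Binding constraint: payment-to-income.

$27,400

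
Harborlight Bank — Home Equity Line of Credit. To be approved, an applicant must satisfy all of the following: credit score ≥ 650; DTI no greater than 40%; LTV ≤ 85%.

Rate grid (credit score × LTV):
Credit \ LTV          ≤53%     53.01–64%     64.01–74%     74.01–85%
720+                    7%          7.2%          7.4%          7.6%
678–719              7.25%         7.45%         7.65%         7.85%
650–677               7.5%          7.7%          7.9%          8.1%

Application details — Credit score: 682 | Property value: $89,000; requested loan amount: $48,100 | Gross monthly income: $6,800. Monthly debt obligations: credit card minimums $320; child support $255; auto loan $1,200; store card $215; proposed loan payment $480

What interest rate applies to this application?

7.45%

Credit score 682 ≥ 650; Total monthly debts = (320 + 255 + 1,200 + 215 + 480) = 2,470. Debt-to-income = 2,470/6,800 = 36.3% — meets 40% limit
Loan-to-value = 48,100/89,000 = 54% — pass (85% max)
Row: 682 falls in 678–719. Column: 54% falls in 53.01–64%. Rate = 7.45%.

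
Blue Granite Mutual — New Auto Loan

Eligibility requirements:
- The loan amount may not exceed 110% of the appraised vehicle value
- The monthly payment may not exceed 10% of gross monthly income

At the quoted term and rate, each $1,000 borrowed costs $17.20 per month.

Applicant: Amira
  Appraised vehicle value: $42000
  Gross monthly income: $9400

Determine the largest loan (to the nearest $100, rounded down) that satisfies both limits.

Payment cap: 10% × $9,400 = $940/month.
At $17.20 per $1,000, that supports 940/17.20 × 1,000 ≈ $54,651 → $54,600.
LTV cap: 110% × $42,000 = $46,200 → $46,200.
Binding constraint: loan-to-value.

$46,200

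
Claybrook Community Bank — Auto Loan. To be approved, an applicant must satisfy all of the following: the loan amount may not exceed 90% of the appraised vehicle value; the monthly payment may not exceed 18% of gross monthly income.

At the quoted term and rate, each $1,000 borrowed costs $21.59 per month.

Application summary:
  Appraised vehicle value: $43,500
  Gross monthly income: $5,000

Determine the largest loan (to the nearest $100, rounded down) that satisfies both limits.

Payment cap: 18% × $5,000 = $900/month.
At $21.59 per $1,000, that supports 900/21.59 × 1,000 ≈ $41,685 → $41,600.
LTV cap: 90% × $43,500 = $39,150 → $39,100.
Binding constraint: loan-to-value.

$39,100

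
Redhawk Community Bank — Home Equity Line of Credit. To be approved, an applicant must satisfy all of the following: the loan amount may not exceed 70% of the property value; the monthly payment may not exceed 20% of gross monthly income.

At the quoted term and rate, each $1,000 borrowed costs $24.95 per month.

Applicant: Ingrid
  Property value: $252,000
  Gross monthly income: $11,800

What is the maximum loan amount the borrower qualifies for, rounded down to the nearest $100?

Payment cap: 20% × $11,800 = $2,360/month.
At $24.95 per $1,000, that supports 2,360/24.95 × 1,000 ≈ $94,589 → $94,500.
LTV cap: 70% × $252,000 = $176,400 → $176,400.
Binding constraint: payment-to-income.

$94,500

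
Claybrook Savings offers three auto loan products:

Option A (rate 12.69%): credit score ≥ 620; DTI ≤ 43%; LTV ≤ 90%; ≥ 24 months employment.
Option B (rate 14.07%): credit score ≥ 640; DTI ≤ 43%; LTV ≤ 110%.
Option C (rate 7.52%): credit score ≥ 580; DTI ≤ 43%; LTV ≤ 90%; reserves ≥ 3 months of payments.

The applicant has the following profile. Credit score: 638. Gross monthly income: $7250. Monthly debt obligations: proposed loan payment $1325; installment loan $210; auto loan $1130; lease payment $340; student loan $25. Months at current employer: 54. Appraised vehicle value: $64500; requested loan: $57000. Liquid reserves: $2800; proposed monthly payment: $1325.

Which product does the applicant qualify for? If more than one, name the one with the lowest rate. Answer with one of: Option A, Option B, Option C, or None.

Total debts = (1,325 + 210 + 1,130 + 340 + 25) = 3,030; DTI = 3,030/7,250 = 41.8%.
LTV = 57,000/64,500 = 88.4%.
Reserves = 2,800/1,325 = 2.1 months.
Option A: score 638 ≥ 620; DTI 41.8% ≤ 43%; LTV 88.4% ≤ 90%; employment 54 ≥ 24 mo → qualifies.
Option B: score 638 < 640; DTI 41.8% ≤ 43%; LTV 88.4% ≤ 110% → does not qualify.
Option C: score 638 ≥ 580; DTI 41.8% ≤ 43%; LTV 88.4% ≤ 90%; reserves 2.1 < 3 mo → does not qualify.

Option A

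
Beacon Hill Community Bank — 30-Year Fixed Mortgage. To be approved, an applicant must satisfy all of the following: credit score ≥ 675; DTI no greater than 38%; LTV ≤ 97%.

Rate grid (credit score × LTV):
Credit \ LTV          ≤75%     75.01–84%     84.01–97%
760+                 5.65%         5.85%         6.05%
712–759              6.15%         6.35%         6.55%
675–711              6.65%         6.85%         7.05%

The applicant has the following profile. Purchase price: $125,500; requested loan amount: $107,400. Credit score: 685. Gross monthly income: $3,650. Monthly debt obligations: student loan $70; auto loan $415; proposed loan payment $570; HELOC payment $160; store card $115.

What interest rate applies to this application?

7.05%

Credit score 685 ≥ 675; Total monthly debts = (70 + 415 + 570 + 160 + 115) = 1,330. DTI: 1,330 ÷ 3,650 = 36.4%, within the 38% cap
Loan-to-value = 107,400/125,500 = 85.6% — pass (97% max)
Credit 685 → row 675–711; LTV 85.6% → column 84.01–97%. Grid cell → 7.05%.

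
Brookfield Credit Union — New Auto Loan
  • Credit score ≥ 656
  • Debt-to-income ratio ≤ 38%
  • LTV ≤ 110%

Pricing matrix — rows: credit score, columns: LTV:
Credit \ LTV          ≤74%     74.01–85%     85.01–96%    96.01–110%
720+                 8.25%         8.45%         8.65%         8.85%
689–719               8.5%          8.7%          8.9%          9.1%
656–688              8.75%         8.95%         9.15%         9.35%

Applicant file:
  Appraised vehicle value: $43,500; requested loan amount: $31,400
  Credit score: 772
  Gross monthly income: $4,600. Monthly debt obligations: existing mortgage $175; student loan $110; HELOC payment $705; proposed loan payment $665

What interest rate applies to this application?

Credit score 772 ≥ 656; Total monthly debts = (175 + 110 + 705 + 665) = 1,655. DTI: 1,655 ÷ 4,600 = 36%, within the 38% cap
LTV: 31,400 ÷ 43,500 = 72.2%, within 110% cap
Score 772 is in the 720+ band; LTV 72.2% is in the ≤74% band → 8.25%.

8.25%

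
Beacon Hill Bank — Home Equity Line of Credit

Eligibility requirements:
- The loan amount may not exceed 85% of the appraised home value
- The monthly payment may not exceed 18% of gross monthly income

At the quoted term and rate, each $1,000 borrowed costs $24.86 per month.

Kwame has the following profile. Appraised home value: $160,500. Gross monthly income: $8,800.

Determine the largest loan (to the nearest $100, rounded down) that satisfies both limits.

$63,700

Payment cap: 18% × $8,800 = $1,584/month.
At $24.86 per $1,000, that supports 1,584/24.86 × 1,000 ≈ $63,716 → $63,700.
LTV cap: 85% × $160,500 = $136,425 → $136,400.
Binding constraint: payment-to-income.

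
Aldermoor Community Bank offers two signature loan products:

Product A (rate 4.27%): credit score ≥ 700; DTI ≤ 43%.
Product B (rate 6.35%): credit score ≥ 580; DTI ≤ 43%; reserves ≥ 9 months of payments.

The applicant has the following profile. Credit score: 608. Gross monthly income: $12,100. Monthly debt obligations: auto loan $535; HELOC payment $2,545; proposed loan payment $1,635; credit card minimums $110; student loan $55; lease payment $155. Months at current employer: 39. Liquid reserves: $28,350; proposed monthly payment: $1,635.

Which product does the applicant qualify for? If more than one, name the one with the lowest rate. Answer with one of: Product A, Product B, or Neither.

Product B

Total debts = (535 + 2,545 + 1,635 + 110 + 55 + 155) = 5,035; DTI = 5,035/12,100 = 41.6%.
Reserves = 28,350/1,635 = 17.3 months.
Product A: score 608 < 700; DTI 41.6% ≤ 43% → does not qualify.
Product B: score 608 ≥ 580; DTI 41.6% ≤ 43%; reserves 17.3 ≥ 9 mo → qualifies.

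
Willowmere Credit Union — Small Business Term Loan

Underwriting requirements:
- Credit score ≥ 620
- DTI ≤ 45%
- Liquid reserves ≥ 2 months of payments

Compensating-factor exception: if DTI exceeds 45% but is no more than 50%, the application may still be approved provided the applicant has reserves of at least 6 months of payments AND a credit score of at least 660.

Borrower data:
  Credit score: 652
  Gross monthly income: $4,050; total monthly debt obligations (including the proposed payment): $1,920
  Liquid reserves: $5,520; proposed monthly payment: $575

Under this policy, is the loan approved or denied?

Credit score 652 ≥ 620 (meets base)
DTI: 1,920 ÷ 4,050 = 47.4%, over the 45% base limit.
Reserves = 5,520/575 = 9.6 months ≥ 2
47.4% falls in the override range (45%–50%), so the compensating-factor test applies.
Override check — reserves: 9.6 mo (ok); score: 652 (below 660).
Override conditions not both satisfied; exception does not apply.

Denied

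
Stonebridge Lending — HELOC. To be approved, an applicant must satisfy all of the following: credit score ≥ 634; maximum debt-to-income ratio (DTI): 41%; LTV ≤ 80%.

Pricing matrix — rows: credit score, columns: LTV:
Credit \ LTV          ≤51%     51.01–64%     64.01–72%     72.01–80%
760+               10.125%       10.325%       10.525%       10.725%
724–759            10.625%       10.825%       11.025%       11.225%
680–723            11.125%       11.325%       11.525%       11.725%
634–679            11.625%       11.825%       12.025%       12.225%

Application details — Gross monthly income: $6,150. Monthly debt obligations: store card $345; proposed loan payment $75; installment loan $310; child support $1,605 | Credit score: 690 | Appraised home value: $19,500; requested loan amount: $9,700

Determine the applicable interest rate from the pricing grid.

Credit score 690 ≥ 634; Total monthly debts = (345 + 75 + 310 + 1,605) = 2,335. DTI: 2,335 ÷ 6,150 = 38%, within the 41% cap
Loan-to-value = 9,700/19,500 = 49.7% — pass (80% max)
Credit 690 → row 680–723; LTV 49.7% → column ≤51%. Grid cell → 11.125%.

11.125%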